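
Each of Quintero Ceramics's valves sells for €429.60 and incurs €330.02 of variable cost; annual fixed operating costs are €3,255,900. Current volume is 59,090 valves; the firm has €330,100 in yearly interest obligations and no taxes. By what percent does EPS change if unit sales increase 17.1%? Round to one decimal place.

Contribution at this volume is 59,090 × €99.58 = €5,884,182.20.
Operating income = contribution − fixed costs = €5,884,182.20 − €3,255,900 = €2,628,282.20.
Interest = €330,100.00, so EBIT − I = €2,298,182.20.
DCL = total CM / (EBIT − I) = €5,884,182.20 / €2,298,182.20 = 2.5604.
%ΔEPS = DCL × %ΔSales = 2.5604 × +17.1% = +43.8%.

+43.8%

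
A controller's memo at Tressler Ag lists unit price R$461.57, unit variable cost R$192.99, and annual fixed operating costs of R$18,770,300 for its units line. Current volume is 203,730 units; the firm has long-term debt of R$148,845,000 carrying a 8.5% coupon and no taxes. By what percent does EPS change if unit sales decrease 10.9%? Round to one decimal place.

-25.6%

Contribution at this volume is 203,730 × R$268.58 = R$54,717,803.40.
Operating income = contribution − fixed costs = R$54,717,803.40 − R$18,770,300 = R$35,947,503.40.
Interest = R$12,651,825.00, so EBIT − I = R$23,295,678.40.
Degree of combined leverage = contribution ÷ (EBIT − I) = R$54,717,803.40 ÷ R$23,295,678.40 = 2.3488.
EPS therefore changes by 2.3488 × (-10.9%) = -25.6%.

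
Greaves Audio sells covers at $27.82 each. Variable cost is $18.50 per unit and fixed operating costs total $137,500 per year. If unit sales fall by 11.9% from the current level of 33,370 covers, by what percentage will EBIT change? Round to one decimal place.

Total contribution margin = 33,370 × $9.32 = $311,008.40.
Operating income = contribution − fixed costs = $311,008.40 − $137,500 = $173,508.40.
So DOL = total CM / EBIT = $311,008.40 / $173,508.40 = 1.7925.
So EBIT moves 1.7925 × (-11.9%) = -21.3%.

-21.3%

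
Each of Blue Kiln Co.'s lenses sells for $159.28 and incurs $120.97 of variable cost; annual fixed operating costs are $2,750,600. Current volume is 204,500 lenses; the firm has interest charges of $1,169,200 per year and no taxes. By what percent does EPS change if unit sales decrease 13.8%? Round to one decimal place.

Total contribution margin = 204,500 × $38.31 = $7,834,395.00.
EBIT = $7,834,395.00 − $2,750,600 = $5,083,795.00.
After interest of $1,169,200.00, pre-tax earnings = $3,914,595.00.
Degree of combined leverage = contribution ÷ (EBIT − I) = $7,834,395.00 ÷ $3,914,595.00 = 2.0013.
%ΔEPS = DCL × %ΔSales = 2.0013 × -13.8% = -27.6%.

-27.6%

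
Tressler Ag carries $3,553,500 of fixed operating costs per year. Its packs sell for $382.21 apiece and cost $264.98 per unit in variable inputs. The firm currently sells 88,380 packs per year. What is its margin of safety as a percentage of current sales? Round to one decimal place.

65.7%

Each unit contributes $382.21 − $264.98 = $117.23. Break-even units = $3,553,500 ÷ $117.23 = 30,312.21; break-even revenue = 30,312.21 × $382.21 = $11,585,628.55.
Current sales = 88,380 × $382.21 = $33,779,719.80.
Margin of safety = ($33,779,719.80 − $11,585,628.55) ÷ $33,779,719.80 = 65.7%.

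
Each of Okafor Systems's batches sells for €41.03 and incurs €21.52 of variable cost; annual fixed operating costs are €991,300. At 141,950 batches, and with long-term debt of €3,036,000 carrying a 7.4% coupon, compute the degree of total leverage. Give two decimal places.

1.78

At 141,950 units, contribution = 141,950 × €19.51 = €2,769,444.50.
EBIT = €2,769,444.50 − €991,300 = €1,778,144.50. Interest = €224,664.00, so EBIT − I = €1,553,480.50.
DCL = contribution ÷ (EBIT − I) = €2,769,444.50 ÷ €1,553,480.50 = 1.7827.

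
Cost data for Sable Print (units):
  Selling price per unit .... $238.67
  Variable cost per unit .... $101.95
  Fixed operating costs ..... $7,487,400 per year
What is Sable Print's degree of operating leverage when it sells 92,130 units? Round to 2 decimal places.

Contribution at this volume is 92,130 × $136.72 = $12,596,013.60.
Subtracting fixed costs: EBIT = $12,596,013.60 − $7,487,400 = $5,108,613.60.
So DOL = total CM / EBIT = $12,596,013.60 / $5,108,613.60 = 2.4656.

2.47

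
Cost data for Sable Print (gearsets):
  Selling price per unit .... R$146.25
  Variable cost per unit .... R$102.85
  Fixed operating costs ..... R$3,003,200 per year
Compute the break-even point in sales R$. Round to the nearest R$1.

R$10,120,230

CM per unit = R$146.25 − R$102.85 = R$43.40; CM ratio = R$43.40 / R$146.25 = 0.2968.
Break-even revenue = fixed costs × price ÷ CM = R$3,003,200 × R$146.25 ÷ R$43.40 = R$10,120,230.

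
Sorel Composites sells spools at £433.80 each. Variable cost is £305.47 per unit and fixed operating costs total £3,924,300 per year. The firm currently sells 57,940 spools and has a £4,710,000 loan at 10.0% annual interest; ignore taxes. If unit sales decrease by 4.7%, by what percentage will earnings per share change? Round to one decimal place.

Total contribution margin = 57,940 × £128.33 = £7,435,440.20.
Subtracting fixed costs: EBIT = £7,435,440.20 − £3,924,300 = £3,511,140.20.
Interest = £471,000.00, so EBIT − I = £3,040,140.20.
Degree of combined leverage = contribution ÷ (EBIT − I) = £7,435,440.20 ÷ £3,040,140.20 = 2.4458.
EPS therefore changes by 2.4458 × (-4.7%) = -11.5%.

-11.5%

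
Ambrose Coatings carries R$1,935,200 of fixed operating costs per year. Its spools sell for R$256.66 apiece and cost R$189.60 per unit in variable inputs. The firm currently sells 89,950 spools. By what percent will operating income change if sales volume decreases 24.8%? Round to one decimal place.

Contribution at this volume is 89,950 × R$67.06 = R$6,032,047.00.
Operating income = contribution − fixed costs = R$6,032,047.00 − R$1,935,200 = R$4,096,847.00.
So DOL = total CM / EBIT = R$6,032,047.00 / R$4,096,847.00 = 1.4724.
Operating income changes by 1.4724 × -24.8% = -36.5%.

-36.5%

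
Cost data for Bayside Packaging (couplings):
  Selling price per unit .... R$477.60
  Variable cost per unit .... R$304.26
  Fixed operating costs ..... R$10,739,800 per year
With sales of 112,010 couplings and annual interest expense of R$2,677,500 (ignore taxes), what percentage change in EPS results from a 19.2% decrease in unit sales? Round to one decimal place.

-62.1%

At 112,010 units, contribution = 112,010 × R$173.34 = R$19,415,813.40.
Operating income = contribution − fixed costs = R$19,415,813.40 − R$10,739,800 = R$8,676,013.40.
Interest = R$2,677,500.00, so EBIT − I = R$5,998,513.40.
DCL = total CM / (EBIT − I) = R$19,415,813.40 / R$5,998,513.40 = 3.2368.
EPS therefore changes by 3.2368 × (-19.2%) = -62.1%.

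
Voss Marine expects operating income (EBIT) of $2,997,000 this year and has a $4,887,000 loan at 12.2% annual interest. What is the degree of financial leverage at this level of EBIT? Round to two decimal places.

Annual interest charges come to $596,214.00.
DFL = EBIT ÷ (EBIT − I) = $2,997,000 ÷ ($2,997,000 − $596,214.00) = $2,997,000 ÷ $2,400,786.00 = 1.2483.

1.25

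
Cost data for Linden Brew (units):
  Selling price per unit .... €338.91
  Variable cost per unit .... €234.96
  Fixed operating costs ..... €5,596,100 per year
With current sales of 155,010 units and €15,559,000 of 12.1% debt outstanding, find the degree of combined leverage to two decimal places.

1.87

At 155,010 units, contribution = 155,010 × €103.95 = €16,113,289.50.
Operating income = contribution − fixed costs = €16,113,289.50 − €5,596,100 = €10,517,189.50. Interest = €1,882,639.00, so EBIT − I = €8,634,550.50.
DCL = contribution ÷ (EBIT − I) = €16,113,289.50 ÷ €8,634,550.50 = 1.8661.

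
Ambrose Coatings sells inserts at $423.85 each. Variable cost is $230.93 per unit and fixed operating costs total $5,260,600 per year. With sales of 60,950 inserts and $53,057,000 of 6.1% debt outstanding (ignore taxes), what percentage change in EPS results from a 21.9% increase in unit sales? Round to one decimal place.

+79.0%

At 60,950 units, contribution = 60,950 × $192.92 = $11,758,474.00.
Operating income = contribution − fixed costs = $11,758,474.00 − $5,260,600 = $6,497,874.00.
After interest of $3,236,477.00, pre-tax earnings = $3,261,397.00.
Degree of combined leverage = contribution ÷ (EBIT − I) = $11,758,474.00 ÷ $3,261,397.00 = 3.6053.
EPS therefore changes by 3.6053 × (+21.9%) = +79.0%.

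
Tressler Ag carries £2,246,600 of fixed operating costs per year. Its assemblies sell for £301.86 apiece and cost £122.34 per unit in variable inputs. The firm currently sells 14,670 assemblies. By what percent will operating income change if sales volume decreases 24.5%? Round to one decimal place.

At 14,670 units, contribution = 14,670 × £179.52 = £2,633,558.40.
Operating income = contribution − fixed costs = £2,633,558.40 − £2,246,600 = £386,958.40.
So DOL = total CM / EBIT = £2,633,558.40 / £386,958.40 = 6.8058.
So EBIT moves 6.8058 × (-24.5%) = -166.7%.

-166.7%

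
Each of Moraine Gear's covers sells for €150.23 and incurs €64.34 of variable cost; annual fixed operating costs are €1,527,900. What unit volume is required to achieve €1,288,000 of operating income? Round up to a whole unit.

Unit CM = price − variable cost = €150.23 − €64.34 = €85.89.
Units = (FC + target) / CM = (€1,527,900 + €1,288,000) / €85.89 = 32,784.96, so 32,785 covers.

32,785 covers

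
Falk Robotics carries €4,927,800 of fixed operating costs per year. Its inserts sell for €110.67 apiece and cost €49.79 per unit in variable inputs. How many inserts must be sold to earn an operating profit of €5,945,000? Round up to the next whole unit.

178,594 inserts

Contribution margin per unit = €110.67 − €49.79 = €60.88.
Required volume = (fixed costs + target profit) ÷ CM = (€4,927,800 + €5,945,000) ÷ €60.88 = 178,593.96, so 178,594 inserts.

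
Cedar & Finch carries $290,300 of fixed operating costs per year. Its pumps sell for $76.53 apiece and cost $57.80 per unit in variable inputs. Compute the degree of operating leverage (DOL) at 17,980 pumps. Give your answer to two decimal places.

At 17,980 units, contribution = 17,980 × $18.73 = $336,765.40.
Subtracting fixed costs: EBIT = $336,765.40 − $290,300 = $46,465.40.
Degree of operating leverage = $336,765.40 / $46,465.40 = 7.2477.

7.25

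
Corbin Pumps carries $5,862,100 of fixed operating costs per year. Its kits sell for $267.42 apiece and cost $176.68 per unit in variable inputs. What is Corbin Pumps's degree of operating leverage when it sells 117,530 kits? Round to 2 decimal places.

2.22

Total contribution margin = 117,530 × $90.74 = $10,664,672.20.
Operating income = contribution − fixed costs = $10,664,672.20 − $5,862,100 = $4,802,572.20.
So DOL = total CM / EBIT = $10,664,672.20 / $4,802,572.20 = 2.2206.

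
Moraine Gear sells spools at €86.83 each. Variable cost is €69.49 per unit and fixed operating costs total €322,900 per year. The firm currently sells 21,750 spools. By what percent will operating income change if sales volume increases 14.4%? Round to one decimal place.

Contribution at this volume is 21,750 × €17.34 = €377,145.00.
Subtracting fixed costs: EBIT = €377,145.00 − €322,900 = €54,245.00.
Degree of operating leverage = €377,145.00 / €54,245.00 = 6.9526.
%ΔEBIT = DOL × %ΔSales = 6.9526 × +14.4% = +100.1%.

+100.1%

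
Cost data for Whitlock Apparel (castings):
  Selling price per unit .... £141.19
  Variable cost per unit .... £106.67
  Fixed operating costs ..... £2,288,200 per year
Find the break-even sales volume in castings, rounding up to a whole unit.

Each unit contributes £141.19 − £106.67 = £34.52.
Units to break even: £2,288,200 ÷ £34.52 = 66,286.21, rounded up to 66,287.

66,287 castings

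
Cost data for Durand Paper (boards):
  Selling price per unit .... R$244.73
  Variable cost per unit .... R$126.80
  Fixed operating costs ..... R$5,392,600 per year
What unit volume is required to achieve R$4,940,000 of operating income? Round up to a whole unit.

87,617 boards

Each unit contributes R$244.73 − R$126.80 = R$117.93.
Need Q such that Q × R$117.93 − R$5,392,600 = R$4,940,000, i.e. Q = R$10,332,600 / R$117.93 = 87,616.38 → 87,617.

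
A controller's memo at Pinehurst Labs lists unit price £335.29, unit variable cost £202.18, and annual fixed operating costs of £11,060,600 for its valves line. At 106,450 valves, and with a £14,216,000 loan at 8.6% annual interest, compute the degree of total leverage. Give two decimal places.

At 106,450 units, contribution = 106,450 × £133.11 = £14,169,559.50.
EBIT = £14,169,559.50 − £11,060,600 = £3,108,959.50. Interest = £1,222,576.00.
DOL = £14,169,559.50 ÷ £3,108,959.50 = 4.5577; DFL = £3,108,959.50 ÷ £1,886,383.50 = 1.6481.
Combined leverage = 4.5577 × 1.6481 = 7.5115.

7.51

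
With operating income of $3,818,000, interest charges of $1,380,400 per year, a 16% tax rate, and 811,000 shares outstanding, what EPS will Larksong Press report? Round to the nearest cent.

Interest = $1,380,400.00, so EBT = $3,818,000 − $1,380,400.00 = $2,437,600.00.
After tax at 16%: net income = $2,437,600.00 × 0.84 = $2,047,584.00.
EPS = $2,047,584.00 ÷ 811,000 = $2.52.

$2.52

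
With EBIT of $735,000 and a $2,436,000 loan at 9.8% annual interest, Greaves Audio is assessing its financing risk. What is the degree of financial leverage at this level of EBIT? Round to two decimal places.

Annual interest charges come to $238,728.00.
Degree of financial leverage = EBIT / (EBIT − interest) = $735,000 / $496,272.00 = 1.4810.

1.48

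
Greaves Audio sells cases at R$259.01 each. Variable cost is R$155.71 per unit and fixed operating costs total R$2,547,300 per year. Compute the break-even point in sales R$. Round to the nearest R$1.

R$6,386,991

CM per unit = R$259.01 − R$155.71 = R$103.30; CM ratio = R$103.30 / R$259.01 = 0.3988.
Break-even sales = FC ÷ CM ratio = R$2,547,300 × R$259.01 / R$103.30 = R$6,386,991.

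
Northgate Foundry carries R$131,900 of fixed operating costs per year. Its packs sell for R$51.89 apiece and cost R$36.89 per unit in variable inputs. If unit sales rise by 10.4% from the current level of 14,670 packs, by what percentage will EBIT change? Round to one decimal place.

Total contribution margin = 14,670 × R$15.00 = R$220,050.00.
Operating income = contribution − fixed costs = R$220,050.00 − R$131,900 = R$88,150.00.
So DOL = total CM / EBIT = R$220,050.00 / R$88,150.00 = 2.4963.
Operating income changes by 2.4963 × +10.4% = +26.0%.

+26.0%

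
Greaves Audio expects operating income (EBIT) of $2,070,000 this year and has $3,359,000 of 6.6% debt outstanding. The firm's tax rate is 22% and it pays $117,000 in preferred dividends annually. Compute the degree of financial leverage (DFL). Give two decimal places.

1.22

Annual interest charges come to $221,694.00.
Pre-tax preferred-dividend burden = $117,000 ÷ (1 − 0.22) = $150,000.00.
DFL = EBIT ÷ [EBIT − I − D_p/(1−t)] = $2,070,000 ÷ [$2,070,000 − $221,694.00 − $150,000.00] = $2,070,000 ÷ $1,698,306.00 = 1.2189.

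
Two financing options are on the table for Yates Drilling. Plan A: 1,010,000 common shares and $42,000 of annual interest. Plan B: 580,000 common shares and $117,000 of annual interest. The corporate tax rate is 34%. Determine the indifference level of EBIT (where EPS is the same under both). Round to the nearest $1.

$218,163

At indifference, (EBIT − 42,000)(1 − t)/1,010,000 = (EBIT − 117,000)(1 − t)/580,000.
The (1 − t) factor cancels: (EBIT − 42,000) × 580,000 = (EBIT − 117,000) × 1,010,000.
EBIT × (1,010,000 − 580,000) = 117,000 × 1,010,000 − 42,000 × 580,000 = 93,810,000,000, so EBIT = 93,810,000,000 ÷ 430,000 = 218,162.79.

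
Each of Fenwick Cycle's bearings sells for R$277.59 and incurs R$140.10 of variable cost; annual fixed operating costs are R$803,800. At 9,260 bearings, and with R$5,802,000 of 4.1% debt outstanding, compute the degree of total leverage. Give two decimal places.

5.50

Total contribution margin = 9,260 × R$137.49 = R$1,273,157.40.
Operating income = contribution − fixed costs = R$1,273,157.40 − R$803,800 = R$469,357.40. Interest = R$237,882.00, so EBIT − I = R$231,475.40.
Degree of total leverage = total CM / (EBIT − interest) = R$1,273,157.40 / R$231,475.40 = 5.5002.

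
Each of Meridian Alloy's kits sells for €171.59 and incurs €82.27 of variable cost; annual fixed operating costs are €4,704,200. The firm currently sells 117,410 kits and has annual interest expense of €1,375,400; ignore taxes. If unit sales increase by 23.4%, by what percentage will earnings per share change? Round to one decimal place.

At 117,410 units, contribution = 117,410 × €89.32 = €10,487,061.20.
Operating income = contribution − fixed costs = €10,487,061.20 − €4,704,200 = €5,782,861.20.
After interest of €1,375,400.00, pre-tax earnings = €4,407,461.20.
Degree of combined leverage = contribution ÷ (EBIT − I) = €10,487,061.20 ÷ €4,407,461.20 = 2.3794.
EPS therefore changes by 2.3794 × (+23.4%) = +55.7%.

+55.7%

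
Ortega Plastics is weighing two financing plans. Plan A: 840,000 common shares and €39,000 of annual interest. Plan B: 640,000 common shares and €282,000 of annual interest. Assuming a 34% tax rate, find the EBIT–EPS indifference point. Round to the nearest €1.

Set EPS_A = EPS_B: (EBIT − €39,000)(1 − 0.34) ÷ 840,000 = (EBIT − €282,000)(1 − 0.34) ÷ 640,000.
Cancelling (1 − t) and cross-multiplying: 640,000·(EBIT − 39,000) = 840,000·(EBIT − 282,000).
EBIT × (840,000 − 640,000) = 282,000 × 840,000 − 39,000 × 640,000 = 211,920,000,000, so EBIT = 211,920,000,000 ÷ 200,000 = 1,059,600.00.

€1,059,600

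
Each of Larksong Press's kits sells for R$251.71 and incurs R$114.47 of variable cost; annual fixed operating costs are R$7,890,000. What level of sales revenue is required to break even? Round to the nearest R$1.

Contribution margin per unit = R$251.71 − R$114.47 = R$137.24, a CM ratio of R$137.24 ÷ R$251.71 = 0.5452.
Break-even sales = FC ÷ CM ratio = R$7,890,000 × R$251.71 / R$137.24 = R$14,470,941.

R$14,470,941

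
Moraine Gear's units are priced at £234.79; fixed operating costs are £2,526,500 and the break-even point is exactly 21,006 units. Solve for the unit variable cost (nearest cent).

£114.51

At break-even, FC = Q × (P − VC), so P − VC = £2,526,500 ÷ 21,006 = £120.2752.
Hence VC = price − CM = £234.79 − £120.2752 = £114.51.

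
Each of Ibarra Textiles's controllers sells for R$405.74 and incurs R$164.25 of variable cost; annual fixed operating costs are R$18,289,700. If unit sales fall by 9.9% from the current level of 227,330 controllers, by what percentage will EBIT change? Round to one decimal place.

Total contribution margin = 227,330 × R$241.49 = R$54,897,921.70.
EBIT = R$54,897,921.70 − R$18,289,700 = R$36,608,221.70.
DOL = contribution ÷ EBIT = R$54,897,921.70 ÷ R$36,608,221.70 = 1.4996.
Operating income changes by 1.4996 × -9.9% = -14.8%.

-14.8%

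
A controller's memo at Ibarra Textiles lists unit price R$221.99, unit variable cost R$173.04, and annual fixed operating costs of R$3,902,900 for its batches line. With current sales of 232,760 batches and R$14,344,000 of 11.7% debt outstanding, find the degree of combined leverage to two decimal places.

1.96

Total contribution margin = 232,760 × R$48.95 = R$11,393,602.00.
Operating income = contribution − fixed costs = R$11,393,602.00 − R$3,902,900 = R$7,490,702.00. Interest = R$1,678,248.00.
DOL = R$11,393,602.00 ÷ R$7,490,702.00 = 1.5210; DFL = R$7,490,702.00 ÷ R$5,812,454.00 = 1.2887.
DCL = DOL × DFL = 1.5210 × 1.2887 = 1.9601.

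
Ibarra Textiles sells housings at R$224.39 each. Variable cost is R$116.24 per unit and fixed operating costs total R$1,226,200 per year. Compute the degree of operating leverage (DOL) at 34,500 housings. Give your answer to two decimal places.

Total contribution margin = 34,500 × R$108.15 = R$3,731,175.00.
Operating income = contribution − fixed costs = R$3,731,175.00 − R$1,226,200 = R$2,504,975.00.
So DOL = total CM / EBIT = R$3,731,175.00 / R$2,504,975.00 = 1.4895.

1.49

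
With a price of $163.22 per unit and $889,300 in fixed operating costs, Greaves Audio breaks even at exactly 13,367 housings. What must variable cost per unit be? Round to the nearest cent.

Contribution per unit must be FC / Q = $889,300 / 13,367 = $66.5295.
Variable cost per unit = $163.22 − $66.5295 = $96.69.

$96.69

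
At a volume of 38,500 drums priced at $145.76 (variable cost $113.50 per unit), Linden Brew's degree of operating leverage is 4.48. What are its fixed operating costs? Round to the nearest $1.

$964,776

At 38,500 units, contribution = 38,500 × $32.26 = $1,242,010.00.
Since DOL = CM ÷ EBIT, EBIT = $1,242,010.00 ÷ 4.48 = $277,234.38.
And FC = contribution − EBIT = $1,242,010.00 − $277,234.38 = $964,776.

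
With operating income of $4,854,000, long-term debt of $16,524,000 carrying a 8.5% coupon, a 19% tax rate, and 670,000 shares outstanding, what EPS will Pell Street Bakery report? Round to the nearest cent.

Pre-tax income = $4,854,000 − $1,404,540.00 = $3,449,460.00.
Net income = $3,449,460.00 × (1 − 0.19) = $2,794,062.60.
EPS = $2,794,062.60 ÷ 670,000 = $4.17.

$4.17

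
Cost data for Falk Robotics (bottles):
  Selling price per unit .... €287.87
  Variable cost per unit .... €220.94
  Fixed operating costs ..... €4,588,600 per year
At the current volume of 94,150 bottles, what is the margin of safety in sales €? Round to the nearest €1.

Each unit contributes €287.87 − €220.94 = €66.93. Break-even units = €4,588,600 ÷ €66.93 = 68,558.20; break-even revenue = 68,558.20 × €287.87 = €19,735,847.63.
Current sales = 94,150 × €287.87 = €27,102,960.50.
Margin of safety = €27,102,960.50 − €19,735,847.63 = €7,367,113.

€7,367,113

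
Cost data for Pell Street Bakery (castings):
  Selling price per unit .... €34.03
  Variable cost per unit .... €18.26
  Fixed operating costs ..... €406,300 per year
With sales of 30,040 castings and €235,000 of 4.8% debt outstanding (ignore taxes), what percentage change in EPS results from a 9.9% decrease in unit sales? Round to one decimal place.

-83.5%

Total contribution margin = 30,040 × €15.77 = €473,730.80.
Operating income = contribution − fixed costs = €473,730.80 − €406,300 = €67,430.80.
Interest = €11,280.00, so EBIT − I = €56,150.80.
DCL = total CM / (EBIT − I) = €473,730.80 / €56,150.80 = 8.4368.
%ΔEPS = DCL × %ΔSales = 8.4368 × -9.9% = -83.5%.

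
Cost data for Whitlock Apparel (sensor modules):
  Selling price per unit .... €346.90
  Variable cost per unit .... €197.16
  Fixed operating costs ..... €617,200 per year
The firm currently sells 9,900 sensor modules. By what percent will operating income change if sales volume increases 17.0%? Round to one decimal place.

+29.1%

Contribution at this volume is 9,900 × €149.74 = €1,482,426.00.
Subtracting fixed costs: EBIT = €1,482,426.00 − €617,200 = €865,226.00.
DOL = contribution ÷ EBIT = €1,482,426.00 ÷ €865,226.00 = 1.7133.
Operating income changes by 1.7133 × +17.0% = +29.1%.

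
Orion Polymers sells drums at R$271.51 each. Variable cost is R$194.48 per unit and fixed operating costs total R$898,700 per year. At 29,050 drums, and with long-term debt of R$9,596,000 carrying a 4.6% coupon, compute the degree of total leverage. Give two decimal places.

Contribution at this volume is 29,050 × R$77.03 = R$2,237,721.50.
Operating income = contribution − fixed costs = R$2,237,721.50 − R$898,700 = R$1,339,021.50. Interest = R$441,416.00, so EBIT − I = R$897,605.50.
Degree of total leverage = total CM / (EBIT − interest) = R$2,237,721.50 / R$897,605.50 = 2.4930.

2.49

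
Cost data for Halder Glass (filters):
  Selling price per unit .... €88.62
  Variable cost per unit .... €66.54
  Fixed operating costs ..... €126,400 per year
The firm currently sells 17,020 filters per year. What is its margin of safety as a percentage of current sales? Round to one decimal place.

66.4%

Contribution margin per unit = €88.62 − €66.54 = €22.08. Break-even units = €126,400 ÷ €22.08 = 5,724.64; break-even revenue = 5,724.64 × €88.62 = €507,317.39.
Actual sales revenue = 17,020 × €88.62 = €1,508,312.40.
Margin of safety = (€1,508,312.40 − €507,317.39) ÷ €1,508,312.40 = 66.4%.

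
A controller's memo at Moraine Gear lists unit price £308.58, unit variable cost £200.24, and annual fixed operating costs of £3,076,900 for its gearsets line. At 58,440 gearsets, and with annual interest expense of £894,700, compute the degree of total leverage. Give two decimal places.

2.68

Total contribution margin = 58,440 × £108.34 = £6,331,389.60.
EBIT = £6,331,389.60 − £3,076,900 = £3,254,489.60. Interest = £894,700.00, so EBIT − I = £2,359,789.60.
DCL = contribution ÷ (EBIT − I) = £6,331,389.60 ÷ £2,359,789.60 = 2.6830.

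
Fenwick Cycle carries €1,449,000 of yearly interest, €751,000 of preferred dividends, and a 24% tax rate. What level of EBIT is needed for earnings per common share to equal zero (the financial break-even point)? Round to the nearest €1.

Preferred dividends are paid after tax, so their pre-tax equivalent is €751,000 ÷ (1 − 0.24) = €988,157.89.
EPS = 0 when EBIT covers interest plus the pre-tax preferred burden: €1,449,000 + €988,157.89 = €2,437,157.89.

€2,437,158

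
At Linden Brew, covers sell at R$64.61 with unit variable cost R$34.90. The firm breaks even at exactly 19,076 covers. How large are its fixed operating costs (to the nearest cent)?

Each unit contributes R$64.61 − R$34.90 = R$29.71.
Since BE = FC / CM, FC = 19,076 × R$29.71 = R$566,747.96.

R$566,747.96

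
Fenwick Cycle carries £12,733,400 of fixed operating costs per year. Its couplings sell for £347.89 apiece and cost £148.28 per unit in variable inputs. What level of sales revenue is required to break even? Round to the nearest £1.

CM per unit = £347.89 − £148.28 = £199.61; CM ratio = £199.61 / £347.89 = 0.5738.
Break-even sales = FC ÷ CM ratio = £12,733,400 × £347.89 / £199.61 = £22,192,388.

£22,192,388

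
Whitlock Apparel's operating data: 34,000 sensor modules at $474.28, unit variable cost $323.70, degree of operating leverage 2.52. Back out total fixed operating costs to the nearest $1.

$3,088,085

Total contribution margin = 34,000 × $150.58 = $5,119,720.00.
DOL = contribution / EBIT, so EBIT = $5,119,720.00 / 2.52 = $2,031,634.92.
Fixed costs = CM − EBIT = $5,119,720.00 − $2,031,634.92 = $3,088,085.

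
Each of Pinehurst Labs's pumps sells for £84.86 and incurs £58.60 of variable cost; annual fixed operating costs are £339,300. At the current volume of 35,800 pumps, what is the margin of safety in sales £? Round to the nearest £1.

£1,941,530

Each unit contributes £84.86 − £58.60 = £26.26. Break-even units = £339,300 ÷ £26.26 = 12,920.79; break-even revenue = 12,920.79 × £84.86 = £1,096,458.42.
Current sales = 35,800 × £84.86 = £3,037,988.00.
Margin of safety = £3,037,988.00 − £1,096,458.42 = £1,941,530.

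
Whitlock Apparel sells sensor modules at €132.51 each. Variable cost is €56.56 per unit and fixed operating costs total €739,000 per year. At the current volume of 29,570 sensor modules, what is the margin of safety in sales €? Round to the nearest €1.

Contribution margin per unit = €132.51 − €56.56 = €75.95. Break-even units = €739,000 ÷ €75.95 = 9,730.09; break-even revenue = 9,730.09 × €132.51 = €1,289,333.64.
Current sales = 29,570 × €132.51 = €3,918,320.70.
Margin of safety = €3,918,320.70 − €1,289,333.64 = €2,628,987.

€2,628,987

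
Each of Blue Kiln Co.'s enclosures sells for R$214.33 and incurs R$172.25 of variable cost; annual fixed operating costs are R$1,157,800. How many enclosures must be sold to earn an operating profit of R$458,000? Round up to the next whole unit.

Unit CM = price − variable cost = R$214.33 − R$172.25 = R$42.08.
Need Q such that Q × R$42.08 − R$1,157,800 = R$458,000, i.e. Q = R$1,615,800 / R$42.08 = 38,398.29 → 38,399.

38,399 enclosures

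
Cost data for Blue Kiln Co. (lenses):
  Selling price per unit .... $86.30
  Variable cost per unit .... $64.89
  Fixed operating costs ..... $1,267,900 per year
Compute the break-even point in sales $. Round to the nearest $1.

$5,110,685

CM per unit = $86.30 − $64.89 = $21.41; CM ratio = $21.41 / $86.30 = 0.2481.
Break-even revenue = fixed costs × price ÷ CM = $1,267,900 × $86.30 ÷ $21.41 = $5,110,685.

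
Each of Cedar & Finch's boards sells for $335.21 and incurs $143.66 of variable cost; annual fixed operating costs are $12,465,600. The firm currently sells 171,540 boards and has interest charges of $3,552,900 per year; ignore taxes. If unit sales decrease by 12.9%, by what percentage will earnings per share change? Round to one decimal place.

-25.2%

Total contribution margin = 171,540 × $191.55 = $32,858,487.00.
Subtracting fixed costs: EBIT = $32,858,487.00 − $12,465,600 = $20,392,887.00.
After interest of $3,552,900.00, pre-tax earnings = $16,839,987.00.
Degree of combined leverage = contribution ÷ (EBIT − I) = $32,858,487.00 ÷ $16,839,987.00 = 1.9512.
EPS therefore changes by 1.9512 × (-12.9%) = -25.2%.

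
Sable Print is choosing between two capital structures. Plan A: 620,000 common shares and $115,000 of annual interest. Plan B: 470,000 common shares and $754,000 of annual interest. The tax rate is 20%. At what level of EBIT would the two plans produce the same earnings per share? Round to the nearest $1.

$2,756,200

Set EPS_A = EPS_B: (EBIT − $115,000)(1 − 0.20) ÷ 620,000 = (EBIT − $754,000)(1 − 0.20) ÷ 470,000.
The (1 − t) factor cancels: (EBIT − 115,000) × 470,000 = (EBIT − 754,000) × 620,000.
Solving, EBIT = (754,000·620,000 − 115,000·470,000) / (620,000 − 470,000) = 413,430,000,000 / 150,000 = 2,756,200.00.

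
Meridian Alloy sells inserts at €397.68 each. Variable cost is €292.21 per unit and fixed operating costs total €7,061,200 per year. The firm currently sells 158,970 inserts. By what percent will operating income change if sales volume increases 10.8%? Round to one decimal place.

+18.7%

Total contribution margin = 158,970 × €105.47 = €16,766,565.90.
Subtracting fixed costs: EBIT = €16,766,565.90 − €7,061,200 = €9,705,365.90.
Degree of operating leverage = €16,766,565.90 / €9,705,365.90 = 1.7276.
%ΔEBIT = DOL × %ΔSales = 1.7276 × +10.8% = +18.7%.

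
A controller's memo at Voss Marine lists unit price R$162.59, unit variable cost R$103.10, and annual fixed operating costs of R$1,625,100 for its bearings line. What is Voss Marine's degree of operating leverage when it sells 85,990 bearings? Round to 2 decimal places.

1.47

Contribution at this volume is 85,990 × R$59.49 = R$5,115,545.10.
Operating income = contribution − fixed costs = R$5,115,545.10 − R$1,625,100 = R$3,490,445.10.
Degree of operating leverage = R$5,115,545.10 / R$3,490,445.10 = 1.4656.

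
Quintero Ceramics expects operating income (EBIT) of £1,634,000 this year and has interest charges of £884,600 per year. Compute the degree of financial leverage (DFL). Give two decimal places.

Annual interest charges come to £884,600.00.
Degree of financial leverage = EBIT / (EBIT − interest) = £1,634,000 / £749,400.00 = 2.1804.

2.18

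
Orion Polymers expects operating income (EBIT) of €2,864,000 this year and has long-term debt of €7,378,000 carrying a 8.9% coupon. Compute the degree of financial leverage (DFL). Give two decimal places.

Annual interest charges come to €656,642.00.
DFL = EBIT ÷ (EBIT − I) = €2,864,000 ÷ (€2,864,000 − €656,642.00) = €2,864,000 ÷ €2,207,358.00 = 1.2975.

1.30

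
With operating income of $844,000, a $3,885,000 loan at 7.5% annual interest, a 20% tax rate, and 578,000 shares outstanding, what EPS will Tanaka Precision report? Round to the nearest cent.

Interest = $291,375.00, so EBT = $844,000 − $291,375.00 = $552,625.00.
Net income = $552,625.00 × (1 − 0.20) = $442,100.00.
Per share: $442,100.00 / 578,000 shares = $0.76.

$0.76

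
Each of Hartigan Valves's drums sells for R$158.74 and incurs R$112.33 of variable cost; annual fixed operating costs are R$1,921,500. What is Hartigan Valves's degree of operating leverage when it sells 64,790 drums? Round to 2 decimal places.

At 64,790 units, contribution = 64,790 × R$46.41 = R$3,006,903.90.
Operating income = contribution − fixed costs = R$3,006,903.90 − R$1,921,500 = R$1,085,403.90.
So DOL = total CM / EBIT = R$3,006,903.90 / R$1,085,403.90 = 2.7703.

2.77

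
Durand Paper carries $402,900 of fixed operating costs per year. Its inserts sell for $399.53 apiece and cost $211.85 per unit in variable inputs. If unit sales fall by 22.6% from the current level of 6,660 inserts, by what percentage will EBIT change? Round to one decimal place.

At 6,660 units, contribution = 6,660 × $187.68 = $1,249,948.80.
Operating income = contribution − fixed costs = $1,249,948.80 − $402,900 = $847,048.80.
So DOL = total CM / EBIT = $1,249,948.80 / $847,048.80 = 1.4757.
%ΔEBIT = DOL × %ΔSales = 1.4757 × -22.6% = -33.3%.

-33.3%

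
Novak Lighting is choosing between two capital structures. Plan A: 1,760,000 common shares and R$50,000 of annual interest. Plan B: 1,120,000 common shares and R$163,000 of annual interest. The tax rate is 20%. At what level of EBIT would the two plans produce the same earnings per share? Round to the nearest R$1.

R$360,750

At indifference, (EBIT − 50,000)(1 − t)/1,760,000 = (EBIT − 163,000)(1 − t)/1,120,000.
Cancelling (1 − t) and cross-multiplying: 1,120,000·(EBIT − 50,000) = 1,760,000·(EBIT − 163,000).
Solving, EBIT = (163,000·1,760,000 − 50,000·1,120,000) / (1,760,000 − 1,120,000) = 230,880,000,000 / 640,000 = 360,750.00.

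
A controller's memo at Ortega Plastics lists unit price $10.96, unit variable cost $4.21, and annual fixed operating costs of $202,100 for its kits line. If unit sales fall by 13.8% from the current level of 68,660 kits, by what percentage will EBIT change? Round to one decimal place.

Contribution at this volume is 68,660 × $6.75 = $463,455.00.
EBIT = $463,455.00 − $202,100 = $261,355.00.
DOL = contribution ÷ EBIT = $463,455.00 ÷ $261,355.00 = 1.7733.
Operating income changes by 1.7733 × -13.8% = -24.5%.

-24.5%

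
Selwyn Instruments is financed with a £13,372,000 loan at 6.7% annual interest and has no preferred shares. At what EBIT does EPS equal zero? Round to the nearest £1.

Annual interest = 6.7% × £13,372,000 = £895,924.00.
Without preferred stock the financial break-even is simply EBIT = interest = £895,924.00.

£895,924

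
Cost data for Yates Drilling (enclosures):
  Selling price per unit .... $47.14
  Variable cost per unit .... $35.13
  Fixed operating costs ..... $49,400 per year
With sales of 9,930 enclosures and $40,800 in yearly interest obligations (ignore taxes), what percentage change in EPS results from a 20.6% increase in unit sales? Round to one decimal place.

Contribution at this volume is 9,930 × $12.01 = $119,259.30.
Subtracting fixed costs: EBIT = $119,259.30 − $49,400 = $69,859.30.
Interest = $40,800.00, so EBIT − I = $29,059.30.
DCL = total CM / (EBIT − I) = $119,259.30 / $29,059.30 = 4.1040.
EPS therefore changes by 4.1040 × (+20.6%) = +84.5%.

+84.5%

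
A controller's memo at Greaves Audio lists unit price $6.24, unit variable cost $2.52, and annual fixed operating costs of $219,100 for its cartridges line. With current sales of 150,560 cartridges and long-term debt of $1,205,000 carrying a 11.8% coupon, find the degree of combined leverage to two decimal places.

2.82

Total contribution margin = 150,560 × $3.72 = $560,083.20.
EBIT = $560,083.20 − $219,100 = $340,983.20. Interest = $142,190.00.
DOL = $560,083.20 ÷ $340,983.20 = 1.6426; DFL = $340,983.20 ÷ $198,793.20 = 1.7153.
DCL = DOL × DFL = 1.6426 × 1.7153 = 2.8176.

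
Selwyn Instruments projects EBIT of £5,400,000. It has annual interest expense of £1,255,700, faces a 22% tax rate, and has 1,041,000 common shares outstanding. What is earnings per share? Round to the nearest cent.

£3.11

Pre-tax income = £5,400,000 − £1,255,700.00 = £4,144,300.00.
Net income = £4,144,300.00 × (1 − 0.22) = £3,232,554.00.
EPS = £3,232,554.00 ÷ 1,041,000 = £3.11.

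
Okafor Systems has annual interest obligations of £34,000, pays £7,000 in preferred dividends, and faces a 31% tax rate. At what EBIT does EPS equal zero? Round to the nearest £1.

£44,145

Preferred dividends are paid after tax, so their pre-tax equivalent is £7,000 ÷ (1 − 0.31) = £10,144.93.
Financial break-even EBIT = interest + D_p ÷ (1 − t) = £34,000 + £10,144.93 = £44,144.93.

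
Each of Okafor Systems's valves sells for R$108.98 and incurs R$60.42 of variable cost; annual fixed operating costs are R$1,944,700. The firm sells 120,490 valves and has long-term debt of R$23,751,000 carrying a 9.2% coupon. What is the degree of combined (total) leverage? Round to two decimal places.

Total contribution margin = 120,490 × R$48.56 = R$5,850,994.40.
EBIT = R$5,850,994.40 − R$1,944,700 = R$3,906,294.40. Interest = R$2,185,092.00, so EBIT − I = R$1,721,202.40.
DCL = contribution ÷ (EBIT − I) = R$5,850,994.40 ÷ R$1,721,202.40 = 3.3994.

3.40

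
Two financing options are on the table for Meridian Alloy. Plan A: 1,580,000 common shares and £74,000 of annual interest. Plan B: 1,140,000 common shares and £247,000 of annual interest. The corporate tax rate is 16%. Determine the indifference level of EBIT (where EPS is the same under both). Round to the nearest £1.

Set EPS_A = EPS_B: (EBIT − £74,000)(1 − 0.16) ÷ 1,580,000 = (EBIT − £247,000)(1 − 0.16) ÷ 1,140,000.
Cancelling (1 − t) and cross-multiplying: 1,140,000·(EBIT − 74,000) = 1,580,000·(EBIT − 247,000).
EBIT × (1,580,000 − 1,140,000) = 247,000 × 1,580,000 − 74,000 × 1,140,000 = 305,900,000,000, so EBIT = 305,900,000,000 ÷ 440,000 = 695,227.27.

£695,227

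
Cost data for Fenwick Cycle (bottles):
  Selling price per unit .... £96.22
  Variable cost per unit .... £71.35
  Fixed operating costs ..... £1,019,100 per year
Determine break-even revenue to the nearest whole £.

£3,942,815

Contribution margin per unit = £96.22 − £71.35 = £24.87, a CM ratio of £24.87 ÷ £96.22 = 0.2585.
Break-even revenue = fixed costs × price ÷ CM = £1,019,100 × £96.22 ÷ £24.87 = £3,942,815.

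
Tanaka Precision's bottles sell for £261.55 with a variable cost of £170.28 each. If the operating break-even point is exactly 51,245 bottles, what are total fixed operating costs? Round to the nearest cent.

£4,677,131.15

Unit CM = price − variable cost = £261.55 − £170.28 = £91.27.
Fixed costs = break-even units × CM = 51,245 × £91.27 = £4,677,131.15.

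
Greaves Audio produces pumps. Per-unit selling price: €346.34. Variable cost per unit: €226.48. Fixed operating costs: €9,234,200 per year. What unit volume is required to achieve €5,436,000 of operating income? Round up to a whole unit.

Contribution margin per unit = €346.34 − €226.48 = €119.86.
Required volume = (fixed costs + target profit) ÷ CM = (€9,234,200 + €5,436,000) ÷ €119.86 = 122,394.46, so 122,395 pumps.

122,395 pumps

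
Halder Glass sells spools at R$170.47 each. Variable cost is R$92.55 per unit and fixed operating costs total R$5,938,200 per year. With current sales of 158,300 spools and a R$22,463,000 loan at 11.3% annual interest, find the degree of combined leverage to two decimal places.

Total contribution margin = 158,300 × R$77.92 = R$12,334,736.00.
Subtracting fixed costs: EBIT = R$12,334,736.00 − R$5,938,200 = R$6,396,536.00. Interest = R$2,538,319.00.
DOL = R$12,334,736.00 ÷ R$6,396,536.00 = 1.9283; DFL = R$6,396,536.00 ÷ R$3,858,217.00 = 1.6579.
Combined leverage = 1.9283 × 1.6579 = 3.1969.

3.20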